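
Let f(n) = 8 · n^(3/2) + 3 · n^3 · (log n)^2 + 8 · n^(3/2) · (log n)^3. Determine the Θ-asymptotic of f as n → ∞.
f(n) ∈ Θ(n^3 · (log n)^2)

Compare the terms by growth order. For large n, n^a · (log n)^b dominates n^a' · (log n)^b' iff a > a', or (a = a' and b > b'). Ranking the 3 terms shows the dominant one is 3 · n^3 · (log n)^2. Hence f(n) ∈ Θ(n^3 · (log n)^2).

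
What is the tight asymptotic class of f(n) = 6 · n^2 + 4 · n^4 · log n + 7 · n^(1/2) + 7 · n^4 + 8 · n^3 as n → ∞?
f(n) ∈ Θ(n^4 · log n)

Compare the terms by growth order. For large n, n^a · (log n)^b dominates n^a' · (log n)^b' iff a > a', or (a = a' and b > b'). Ranking the 5 terms shows the dominant one is 4 · n^4 · log n. Hence f(n) ∈ Θ(n^4 · log n).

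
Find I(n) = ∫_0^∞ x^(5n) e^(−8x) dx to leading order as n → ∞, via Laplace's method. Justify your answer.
I(n) ~ (sqrt(2π·5n) / 8) · (5n/(8e))^(5n)

Write the integrand as exp(5n ln x − 8x) and set f(x) = 5n ln x − 8x. Then f'(x) = 5n/x − 8 = 0 at x* = 5n/8, and f''(x*) = −5n/x*^2 = −8^2/(5n). Laplace's method (interior maximum) gives
  I(n) ~ e^(f(x*)) · sqrt(2π / |f''(x*)|)
        = exp(5n ln(5n/8) − 5n) · sqrt(2π · 5n / 8^2)
        = (5n/8)^(5n) e^(−5n) · sqrt(2π·5n) / 8
        = (sqrt(2π·5n) / 8) · (5n/(8e))^(5n).
This matches Γ(5n+1)/8^(5n+1) with Stirling applied to Γ.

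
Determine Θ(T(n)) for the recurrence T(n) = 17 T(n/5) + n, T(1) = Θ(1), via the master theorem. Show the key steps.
T(n) = Θ(n^(log_5 17))

Master theorem: compare f(n) = n to n^(log_5 17) where log_5 17 ≈ 1.760. Since 1 < log_5 17, we have f(n) = O(n^(log_5 17 − ε)) for some ε > 0 — Case 1. Hence T(n) = Θ(n^(log_5 17)).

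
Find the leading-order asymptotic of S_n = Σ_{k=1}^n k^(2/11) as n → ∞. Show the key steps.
S_n ~ (11/13) · n^(13/11)

Integral comparison: Σ_{k=1}^n k^(2/11) = ∫_0^n x^(2/11) dx + O(n^(2/11)). The integral is n^(1 + 2/11) / (1 + 2/11) = n^((2+11)/11) / ((2+11)/11) = (11/13) · n^(13/11).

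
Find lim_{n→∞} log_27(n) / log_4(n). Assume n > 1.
lim = ln(4) / ln(27) = log_27(4)

Change of base: log_27(n) = ln n / ln 27 and log_4(n) = ln n / ln 4. The ratio is (ln n / ln 27) · (ln 4 / ln n) = ln 4 / ln 27, a constant independent of n. So the limit is ln 4 / ln 27 = log_27(4).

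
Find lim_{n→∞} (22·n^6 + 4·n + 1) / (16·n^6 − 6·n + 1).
lim = 22/16 = 11/8

For large n the leading n^6 terms dominate both numerator and denominator. Dividing top and bottom by n^6, every other term tends to 0, leaving 22/16 = 11/8.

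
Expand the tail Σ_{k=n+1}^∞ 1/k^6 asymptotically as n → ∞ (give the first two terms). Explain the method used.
Σ_{k>n} 1/k^6 = 1/(5 · n^5) − 1/(2 · n^6) + O(1/n^7)

Compare to the integral: ∫_{n}^∞ x^(−6) dx = [−x^(−5)/5]_{n}^∞ = 1/((6−1)·n^5). The Euler-Maclaurin correction adds −f(n)/2 = −1/(2·n^6). Euler-Maclaurin then gives
  Σ_{k>n} 1/k^6 = ∫_{n}^∞ dx/x^6 − 1/(2·n^6) + O(1/n^7).
(Equivalently this is ζ(6) − Σ_{k≤n} 1/k^6.)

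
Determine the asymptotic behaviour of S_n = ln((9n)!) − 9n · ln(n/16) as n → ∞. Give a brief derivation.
S_n ~ 9n · (ln 144 − 1) + O(ln n)

Stirling: ln((9n)!) = 9n ln(9n) − 9n + O(ln n).
  S_n = 9n ln(9n) − 9n − 9n ln(n/16) + O(ln n)
      = 9n ln(9n) − 9n ln n + 9n ln 16 − 9n + O(ln n)
      = 9n ln 9 + 9n ln 16 − 9n + O(ln n)
      = 9n (ln 144 − 1) + O(ln n).
Numerically ln(144) − 1 ≈ 3.9698.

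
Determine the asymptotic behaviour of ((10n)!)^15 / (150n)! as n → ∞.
((10n)!)^15/(150n)! ~ ((2π·10n)^(14/2) / sqrt(15)) · 15^(−15·10n)  →  0

Write N = 10n. Stirling: N! ~ sqrt(2π N)(N/e)^N and (15N)! ~ sqrt(2π·15N)·(15N/e)^(15N).
  (N!)^15/(15N)! ~ (2π N)^(15/2) (N/e)^(15N) / [sqrt(2π·15N) (15N/e)^(15N)]
     = (2π N)^(15/2) / sqrt(2π·15N) · (N/(15N))^(15N)
     = (2π N)^((15−1)/2) / sqrt(15) · 15^(−15N).
Since 15^15 > 1, the factor 15^(−15N) decays exponentially, so the ratio → 0. Substituting N = 10n gives the stated form.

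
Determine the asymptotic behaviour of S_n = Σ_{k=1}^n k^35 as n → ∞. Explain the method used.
S_n ~ n^36 / 36

By integral comparison (Euler-Maclaurin), Σ_{k=1}^n k^35 = ∫_0^n x^35 dx + O(n^35) = n^36/36 + O(n^35). (Equivalently, Faulhaber's formula gives the same leading term.)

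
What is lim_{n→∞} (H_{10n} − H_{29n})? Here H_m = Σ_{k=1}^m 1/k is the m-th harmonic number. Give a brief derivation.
lim = ln(10/29)

Euler-Maclaurin gives H_m = ln m + γ + 1/(2m) + O(1/m^2). The γ and O(1/m) terms cancel in the difference:
  H_{10n} − H_{29n} = ln(10n) − ln(29n) + O(1/n) = ln(10/29) + O(1/n).
Hence the limit is ln(10/29).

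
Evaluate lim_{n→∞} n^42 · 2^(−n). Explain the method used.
lim = 0

Exponentials with base > 1 dominate every fixed polynomial: for any fixed c, n^c / 2^n → 0 as n → ∞ (e.g. by the ratio test, or by writing 2^n = e^(n ln 2) and noting e^(n ln 2) / n^c → ∞). Hence n^42 · 2^(−n) = n^42 / 2^n → 0.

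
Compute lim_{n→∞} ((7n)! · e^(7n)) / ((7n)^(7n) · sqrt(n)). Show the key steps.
lim = sqrt(2π·7)

Stirling: (7n)! ~ sqrt(2π·7n) · (7n/e)^(7n). Hence
  (7n)! · e^(7n) / (7n)^(7n) ~ sqrt(2π·7n).
Dividing by sqrt(n): sqrt(2π·7n) / sqrt(n) = sqrt(2π·7) · n^((1−1)/2), so the limit is sqrt(2π·7).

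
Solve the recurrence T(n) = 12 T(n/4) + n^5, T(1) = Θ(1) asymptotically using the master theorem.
T(n) = Θ(n^5)

log_4 12 ≈ 1.792. f(n) = n^5 dominates n^(log_4 12) since 5 > 1.792, and the regularity condition a·f(n/b) = 12·(n/4)^5 = (12/1024)·n^5 ≤ c·f(n) holds with c = 12/1024 ≈ 0.0117 < 1. So this is Case 3: T(n) = Θ(f(n)) = Θ(n^5).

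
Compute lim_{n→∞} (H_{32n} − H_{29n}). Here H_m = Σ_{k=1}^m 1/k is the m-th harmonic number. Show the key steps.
lim = ln(32/29)

Euler-Maclaurin gives H_m = ln m + γ + 1/(2m) + O(1/m^2). The γ and O(1/m) terms cancel in the difference:
  H_{32n} − H_{29n} = ln(32n) − ln(29n) + O(1/n) = ln(32/29) + O(1/n).
Hence the limit is ln(32/29).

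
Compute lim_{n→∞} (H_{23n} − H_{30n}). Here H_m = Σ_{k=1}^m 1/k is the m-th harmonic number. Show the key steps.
lim = ln(23/30)

Euler-Maclaurin gives H_m = ln m + γ + 1/(2m) + O(1/m^2). The γ and O(1/m) terms cancel in the difference:
  H_{23n} − H_{30n} = ln(23n) − ln(30n) + O(1/n) = ln(23/30) + O(1/n).
Hence the limit is ln(23/30).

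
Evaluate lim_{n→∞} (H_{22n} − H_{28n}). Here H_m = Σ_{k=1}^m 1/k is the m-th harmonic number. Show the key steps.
lim = ln(22/28) = ln(11/14)

Euler-Maclaurin gives H_m = ln m + γ + 1/(2m) + O(1/m^2). The γ and O(1/m) terms cancel in the difference:
  H_{22n} − H_{28n} = ln(22n) − ln(28n) + O(1/n) = ln(22/28) + O(1/n).
Hence the limit is ln(22/28) = ln(11/14).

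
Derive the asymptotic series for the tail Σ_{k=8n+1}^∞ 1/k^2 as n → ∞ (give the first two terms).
Σ_{k>8n} 1/k^2 = 1/(1 · (8n)) − 1/(2 · (8n)^2) + O(1/(8n)^3)

Compare to the integral: ∫_{8n}^∞ x^(−2) dx = [−x^(−1)/1]_{8n}^∞ = 1/((2−1)·(8n)). The Euler-Maclaurin correction adds −f(8n)/2 = −1/(2·(8n)^2). Euler-Maclaurin then gives
  Σ_{k>8n} 1/k^2 = ∫_{8n}^∞ dx/x^2 − 1/(2·(8n)^2) + O(1/(8n)^3).
(Equivalently this is ζ(2) − Σ_{k≤8n} 1/k^2.)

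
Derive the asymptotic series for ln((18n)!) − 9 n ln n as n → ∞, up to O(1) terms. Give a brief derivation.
ln((18n)!) − 9 n ln n = 9 n ln n + 18(ln 18 − 1) n + (1/2) ln(2π·18n) + O(1/n)

Stirling: ln((18n)!) = 18n ln(18n) − 18n + (1/2) ln(2π·18n) + O(1/n).
Expand 18n ln(18n) = 18n (ln n + ln 18) = 18n ln n + 18n ln 18.
Subtract 9n ln n: leading term is (18 − 9) n ln n = 9 n ln n. The next term is 18n ln 18 − 18n = 18(ln 18 − 1) n. Then the (1/2) ln(2π·18n) correction.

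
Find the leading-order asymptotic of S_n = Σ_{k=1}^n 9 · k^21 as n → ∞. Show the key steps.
S_n ~ 9 · n^22 / 22

By integral comparison (Euler-Maclaurin), Σ_{k=1}^n 9 · k^21 = 9 · ∫_0^n x^21 dx + O(n^21) = 9 · n^22/22 + O(n^21). (Equivalently, Faulhaber's formula gives the same leading term.)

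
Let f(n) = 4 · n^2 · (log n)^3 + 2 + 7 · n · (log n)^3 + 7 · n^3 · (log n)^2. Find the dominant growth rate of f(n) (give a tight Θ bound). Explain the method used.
f(n) ∈ Θ(n^3 · (log n)^2)

Compare the terms by growth order. For large n, n^a · (log n)^b dominates n^a' · (log n)^b' iff a > a', or (a = a' and b > b'). Ranking the 4 terms shows the dominant one is 7 · n^3 · (log n)^2. Hence f(n) ∈ Θ(n^3 · (log n)^2).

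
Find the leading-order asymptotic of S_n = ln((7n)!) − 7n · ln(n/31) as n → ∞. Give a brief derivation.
S_n ~ 7n · (ln 217 − 1) + O(ln n)

Stirling: ln((7n)!) = 7n ln(7n) − 7n + O(ln n).
  S_n = 7n ln(7n) − 7n − 7n ln(n/31) + O(ln n)
      = 7n ln(7n) − 7n ln n + 7n ln 31 − 7n + O(ln n)
      = 7n ln 7 + 7n ln 31 − 7n + O(ln n)
      = 7n (ln 217 − 1) + O(ln n).
Numerically ln(217) − 1 ≈ 4.3799.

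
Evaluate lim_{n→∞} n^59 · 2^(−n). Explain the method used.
lim = 0

Exponentials with base > 1 dominate every fixed polynomial: for any fixed c, n^c / 2^n → 0 as n → ∞ (e.g. by the ratio test, or by writing 2^n = e^(n ln 2) and noting e^(n ln 2) / n^c → ∞). Hence n^59 · 2^(−n) = n^59 / 2^n → 0.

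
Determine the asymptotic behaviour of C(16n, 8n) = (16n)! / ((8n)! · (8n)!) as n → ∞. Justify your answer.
C(16n, 8n) ~ (4)^(8n) · sqrt(1/(π·8n))

Write N = 8n. Apply Stirling to each factorial:
  (2N)! ~ sqrt(2π·2N) · (2N/e)^(2N),
  N! ~ sqrt(2π N) · (N/e)^N,
  (1N)! ~ sqrt(2π·1N) · (1N/e)^(1N).
The exponential factors combine to (2N)^(2N) / (N^N · (1N)^(1N)) = 2^(2N)/1^(1N) = (2^2/1^1)^N = (4)^N.
The square-root prefactors combine to sqrt(2π·2N) / (sqrt(2π N)·sqrt(2π·1N)) = sqrt(2 / (2π·1·N)) = sqrt(1/(π·8n)).
Substituting N = 8n: C(16n, 8n) ~ (4)^(8n) · sqrt(1/(π·8n)).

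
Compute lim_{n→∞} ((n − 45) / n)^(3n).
lim = e^(−135)

Rewrite as (1 − 45/n)^(3n). By the standard limit (1 + x/n)^n → e^x, we have (1 − 45/n)^n → e^(−45), and raising to the 3rd power gives e^(−135).
More precisely, ln[(1 − 45/n)^(3n)] = 3n · ln(1 − 45/n) = 3n · (-45/n + O(1/n^2)) = -135 + O(1/n) → -135.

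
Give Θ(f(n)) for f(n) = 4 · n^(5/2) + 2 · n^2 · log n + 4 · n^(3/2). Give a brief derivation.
f(n) ∈ Θ(n^(5/2))

Compare the terms by growth order. For large n, n^a · (log n)^b dominates n^a' · (log n)^b' iff a > a', or (a = a' and b > b'). Ranking the 3 terms shows the dominant one is 4 · n^(5/2). Hence f(n) ∈ Θ(n^(5/2)).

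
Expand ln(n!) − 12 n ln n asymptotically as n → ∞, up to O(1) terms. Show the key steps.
ln(n!) − 12 n ln n = −11 n ln n − n + (1/2) ln(2π n) + O(1/n)

Stirling: ln((n)!) = n ln(n) − n + (1/2) ln(2π·n) + O(1/n).
Here n ln(n) = n ln n.
Subtract 12n ln n: leading term is (1 − 12) n ln n = −11 n ln n. The next term is −n. Then the (1/2) ln(2π·n) correction.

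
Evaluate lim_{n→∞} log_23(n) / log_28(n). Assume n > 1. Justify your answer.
lim = ln(28) / ln(23) = log_23(28)

Change of base: log_23(n) = ln n / ln 23 and log_28(n) = ln n / ln 28. The ratio is (ln n / ln 23) · (ln 28 / ln n) = ln 28 / ln 23, a constant independent of n. So the limit is ln 28 / ln 23 = log_23(28).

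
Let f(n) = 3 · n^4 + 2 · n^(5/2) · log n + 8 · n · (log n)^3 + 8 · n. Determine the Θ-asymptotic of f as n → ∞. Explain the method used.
f(n) ∈ Θ(n^4)

Compare the terms by growth order. For large n, n^a · (log n)^b dominates n^a' · (log n)^b' iff a > a', or (a = a' and b > b'). Ranking the 4 terms shows the dominant one is 3 · n^4. Hence f(n) ∈ Θ(n^4).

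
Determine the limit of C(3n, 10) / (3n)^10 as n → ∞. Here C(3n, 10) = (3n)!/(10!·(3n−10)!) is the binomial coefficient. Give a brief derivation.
lim = 1/10! = 1/3628800

With N = 3n → ∞: C(N, 10) / N^10 = [N(N−1)…(N−9)] / (10! · N^10) = (1/10!) · 1 · (1 − 1/(3n)) · … · (1 − 9/(3n)). Each factor → 1 as N → ∞, so the limit is 1/10! = 1/3628800.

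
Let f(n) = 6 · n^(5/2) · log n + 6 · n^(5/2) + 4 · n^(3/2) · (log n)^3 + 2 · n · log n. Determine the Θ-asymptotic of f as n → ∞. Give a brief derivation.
f(n) ∈ Θ(n^(5/2) · log n)

Compare the terms by growth order. For large n, n^a · (log n)^b dominates n^a' · (log n)^b' iff a > a', or (a = a' and b > b'). Ranking the 4 terms shows the dominant one is 6 · n^(5/2) · log n. Hence f(n) ∈ Θ(n^(5/2) · log n).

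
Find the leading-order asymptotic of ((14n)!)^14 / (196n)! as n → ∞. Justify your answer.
((14n)!)^14/(196n)! ~ ((2π·14n)^(13/2) / sqrt(14)) · 14^(−14·14n)  →  0

Write N = 14n. Stirling: N! ~ sqrt(2π N)(N/e)^N and (14N)! ~ sqrt(2π·14N)·(14N/e)^(14N).
  (N!)^14/(14N)! ~ (2π N)^(14/2) (N/e)^(14N) / [sqrt(2π·14N) (14N/e)^(14N)]
     = (2π N)^(14/2) / sqrt(2π·14N) · (N/(14N))^(14N)
     = (2π N)^((14−1)/2) / sqrt(14) · 14^(−14N).
Since 14^14 > 1, the factor 14^(−14N) decays exponentially, so the ratio → 0. Substituting N = 14n gives the stated form.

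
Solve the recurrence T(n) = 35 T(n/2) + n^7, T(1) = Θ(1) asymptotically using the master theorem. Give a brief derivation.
T(n) = Θ(n^7)

log_2 35 ≈ 5.129. f(n) = n^7 dominates n^(log_2 35) since 7 > 5.129, and the regularity condition a·f(n/b) = 35·(n/2)^7 = (35/128)·n^7 ≤ c·f(n) holds with c = 35/128 ≈ 0.273 < 1. So this is Case 3: T(n) = Θ(f(n)) = Θ(n^7).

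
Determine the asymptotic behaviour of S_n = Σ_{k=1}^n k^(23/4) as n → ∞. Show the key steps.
S_n ~ (4/27) · n^(27/4)

Integral comparison: Σ_{k=1}^n k^(23/4) = ∫_0^n x^(23/4) dx + O(n^(23/4)). The integral is n^(1 + 23/4) / (1 + 23/4) = n^((23+4)/4) / ((23+4)/4) = (4/27) · n^(27/4).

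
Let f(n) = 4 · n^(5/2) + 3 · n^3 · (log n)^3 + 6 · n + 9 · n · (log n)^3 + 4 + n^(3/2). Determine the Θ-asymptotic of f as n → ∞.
f(n) ∈ Θ(n^3 · (log n)^3)

Compare the terms by growth order. For large n, n^a · (log n)^b dominates n^a' · (log n)^b' iff a > a', or (a = a' and b > b'). Ranking the 6 terms shows the dominant one is 3 · n^3 · (log n)^3. Hence f(n) ∈ Θ(n^3 · (log n)^3).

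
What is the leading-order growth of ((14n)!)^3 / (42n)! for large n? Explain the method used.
((14n)!)^3/(42n)! ~ ((2π·14n)^(2/2) / sqrt(3)) · 3^(−3·14n)  →  0

Write N = 14n. Stirling: N! ~ sqrt(2π N)(N/e)^N and (3N)! ~ sqrt(2π·3N)·(3N/e)^(3N).
  (N!)^3/(3N)! ~ (2π N)^(3/2) (N/e)^(3N) / [sqrt(2π·3N) (3N/e)^(3N)]
     = (2π N)^(3/2) / sqrt(2π·3N) · (N/(3N))^(3N)
     = (2π N)^((3−1)/2) / sqrt(3) · 3^(−3N).
Since 3^3 > 1, the factor 3^(−3N) decays exponentially, so the ratio → 0. Substituting N = 14n gives the stated form.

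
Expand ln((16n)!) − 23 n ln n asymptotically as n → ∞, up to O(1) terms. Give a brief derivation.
ln((16n)!) − 23 n ln n = −7 n ln n + 16(ln 16 − 1) n + (1/2) ln(2π·16n) + O(1/n)

Stirling: ln((16n)!) = 16n ln(16n) − 16n + (1/2) ln(2π·16n) + O(1/n).
Expand 16n ln(16n) = 16n (ln n + ln 16) = 16n ln n + 16n ln 16.
Subtract 23n ln n: leading term is (16 − 23) n ln n = −7 n ln n. The next term is 16n ln 16 − 16n = 16(ln 16 − 1) n. Then the (1/2) ln(2π·16n) correction.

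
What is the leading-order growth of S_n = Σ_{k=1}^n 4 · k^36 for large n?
S_n ~ 4 · n^37 / 37

By integral comparison (Euler-Maclaurin), Σ_{k=1}^n 4 · k^36 = 4 · ∫_0^n x^36 dx + O(n^36) = 4 · n^37/37 + O(n^36). (Equivalently, Faulhaber's formula gives the same leading term.)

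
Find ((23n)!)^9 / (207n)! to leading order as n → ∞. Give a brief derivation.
((23n)!)^9/(207n)! ~ ((2π·23n)^(8/2) / 3) · 9^(−9·23n)  →  0

Write N = 23n. Stirling: N! ~ sqrt(2π N)(N/e)^N and (9N)! ~ sqrt(2π·9N)·(9N/e)^(9N).
  (N!)^9/(9N)! ~ (2π N)^(9/2) (N/e)^(9N) / [sqrt(2π·9N) (9N/e)^(9N)]
     = (2π N)^(9/2) / sqrt(2π·9N) · (N/(9N))^(9N)
     = (2π N)^((9−1)/2) / 3 · 9^(−9N).
Since 9^9 > 1, the factor 9^(−9N) decays exponentially, so the ratio → 0. Substituting N = 23n gives the stated form.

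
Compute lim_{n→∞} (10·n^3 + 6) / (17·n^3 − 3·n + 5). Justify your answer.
lim = 10/17

For large n the leading n^3 terms dominate both numerator and denominator. Dividing top and bottom by n^3, every other term tends to 0, leaving 10/17.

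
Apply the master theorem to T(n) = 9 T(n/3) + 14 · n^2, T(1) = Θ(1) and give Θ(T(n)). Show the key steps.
T(n) = Θ(n^2 log n)

log_3 9 = 2, and f(n) = 14 · n^2 = Θ(n^(log_3 9)). This is Case 2 of the master theorem: T(n) = Θ(f(n) · log n) = Θ(n^2 log n).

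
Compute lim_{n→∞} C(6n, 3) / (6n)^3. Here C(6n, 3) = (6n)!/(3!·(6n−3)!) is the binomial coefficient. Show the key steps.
lim = 1/3! = 1/6

With N = 6n → ∞: C(N, 3) / N^3 = [N(N−1)…(N−2)] / (3! · N^3) = (1/3!) · 1 · (1 − 1/(6n)) · (1 − 2/(6n)). Each factor → 1 as N → ∞, so the limit is 1/3! = 1/6.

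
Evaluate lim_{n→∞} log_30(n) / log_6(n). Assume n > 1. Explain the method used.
lim = ln(6) / ln(30) = log_30(6)

Change of base: log_30(n) = ln n / ln 30 and log_6(n) = ln n / ln 6. The ratio is (ln n / ln 30) · (ln 6 / ln n) = ln 6 / ln 30, a constant independent of n. So the limit is ln 6 / ln 30 = log_30(6).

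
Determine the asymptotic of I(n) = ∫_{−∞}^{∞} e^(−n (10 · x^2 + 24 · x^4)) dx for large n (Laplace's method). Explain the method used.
I(n) ~ sqrt(π/(10n))

φ(x) = 10 · x^2 + 24 · x^4 has its unique global minimum at x* = 0 (since φ'(x) = 20x + 96x^3 = 0 only at x = 0 for real x with both coefficients positive, and φ → ∞ as |x| → ∞). At x* = 0, φ(0) = 0 and φ''(0) = 20. Laplace's method then gives
  I(n) ~ sqrt(2π / (n · φ''(0))) · e^(−n φ(0)) = sqrt(2π / (20n)) = sqrt(π/(10n)).
The 24 · x^4 term contributes only at subleading order (an O(1/n) relative correction).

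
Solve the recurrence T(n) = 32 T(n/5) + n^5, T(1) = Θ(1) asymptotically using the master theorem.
T(n) = Θ(n^5)

log_5 32 ≈ 2.153. f(n) = n^5 dominates n^(log_5 32) since 5 > 2.153, and the regularity condition a·f(n/b) = 32·(n/5)^5 = (32/3125)·n^5 ≤ c·f(n) holds with c = 32/3125 ≈ 0.0102 < 1. So this is Case 3: T(n) = Θ(f(n)) = Θ(n^5).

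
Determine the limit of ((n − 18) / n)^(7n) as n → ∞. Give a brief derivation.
lim = e^(−126)

Rewrite as (1 − 18/n)^(7n). By the standard limit (1 + x/n)^n → e^x, we have (1 − 18/n)^n → e^(−18), and raising to the 7th power gives e^(−126).
More precisely, ln[(1 − 18/n)^(7n)] = 7n · ln(1 − 18/n) = 7n · (-18/n + O(1/n^2)) = -126 + O(1/n) → -126.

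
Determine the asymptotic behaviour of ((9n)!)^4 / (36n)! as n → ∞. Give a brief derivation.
((9n)!)^4/(36n)! ~ ((2π·9n)^(3/2) / 2) · 4^(−4·9n)  →  0

Write N = 9n. Stirling: N! ~ sqrt(2π N)(N/e)^N and (4N)! ~ sqrt(2π·4N)·(4N/e)^(4N).
  (N!)^4/(4N)! ~ (2π N)^(4/2) (N/e)^(4N) / [sqrt(2π·4N) (4N/e)^(4N)]
     = (2π N)^(4/2) / sqrt(2π·4N) · (N/(4N))^(4N)
     = (2π N)^((4−1)/2) / 2 · 4^(−4N).
Since 4^4 > 1, the factor 4^(−4N) decays exponentially, so the ratio → 0. Substituting N = 9n gives the stated form.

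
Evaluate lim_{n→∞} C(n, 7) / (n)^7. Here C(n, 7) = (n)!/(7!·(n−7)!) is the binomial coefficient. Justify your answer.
lim = 1/7! = 1/5040

With N = n → ∞: C(N, 7) / N^7 = [N(N−1)…(N−6)] / (7! · N^7) = (1/7!) · 1 · (1 − 1/n) · … · (1 − 6/n). Each factor → 1 as N → ∞, so the limit is 1/7! = 1/5040.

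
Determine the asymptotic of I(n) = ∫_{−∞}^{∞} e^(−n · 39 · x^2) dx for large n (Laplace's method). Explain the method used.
I(n) = sqrt(π/(39n))

Here φ(x) = 39 · x^2 has its unique minimum at x* = 0 with φ(x*) = 0 and φ''(x*) = 78. Laplace's method gives
  I(n) ~ e^(−n φ(x*)) · sqrt(2π / (n · φ''(x*))) = sqrt(2π / (78n)) = sqrt(π/(39n)).
This is exact: substituting u = (x − 0)·sqrt(39n) gives I(n) = (1/sqrt(39n)) ∫_{−∞}^{∞} e^(−u^2) du = sqrt(π/(39n)).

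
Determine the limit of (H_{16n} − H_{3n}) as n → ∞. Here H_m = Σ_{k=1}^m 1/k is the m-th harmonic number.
lim = ln(16/3)

Euler-Maclaurin gives H_m = ln m + γ + 1/(2m) + O(1/m^2). The γ and O(1/m) terms cancel in the difference:
  H_{16n} − H_{3n} = ln(16n) − ln(3n) + O(1/n) = ln(16/3) + O(1/n).
Hence the limit is ln(16/3).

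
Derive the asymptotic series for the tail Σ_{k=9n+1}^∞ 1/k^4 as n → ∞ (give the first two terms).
Σ_{k>9n} 1/k^4 = 1/(3 · (9n)^3) − 1/(2 · (9n)^4) + O(1/(9n)^5)

Compare to the integral: ∫_{9n}^∞ x^(−4) dx = [−x^(−3)/3]_{9n}^∞ = 1/((4−1)·(9n)^3). The Euler-Maclaurin correction adds −f(9n)/2 = −1/(2·(9n)^4). Euler-Maclaurin then gives
  Σ_{k>9n} 1/k^4 = ∫_{9n}^∞ dx/x^4 − 1/(2·(9n)^4) + O(1/(9n)^5).
(Equivalently this is ζ(4) − Σ_{k≤9n} 1/k^4.)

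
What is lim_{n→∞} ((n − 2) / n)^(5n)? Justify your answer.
lim = e^(−10)

Rewrite as (1 − 2/n)^(5n). By the standard limit (1 + x/n)^n → e^x, we have (1 − 2/n)^n → e^(−2), and raising to the 5th power gives e^(−10).
More precisely, ln[(1 − 2/n)^(5n)] = 5n · ln(1 − 2/n) = 5n · (-2/n + O(1/n^2)) = -10 + O(1/n) → -10.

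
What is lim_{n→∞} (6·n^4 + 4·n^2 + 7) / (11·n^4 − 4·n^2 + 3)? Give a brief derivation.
lim = 6/11

For large n the leading n^4 terms dominate both numerator and denominator. Dividing top and bottom by n^4, every other term tends to 0, leaving 6/11.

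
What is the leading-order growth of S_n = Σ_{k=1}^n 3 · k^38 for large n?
S_n ~ n^39 / 13

By integral comparison (Euler-Maclaurin), Σ_{k=1}^n 3 · k^38 = 3 · ∫_0^n x^38 dx + O(n^38) = 3 · n^39/39 = n^39 / 13 + O(n^38). (Equivalently, Faulhaber's formula gives the same leading term.)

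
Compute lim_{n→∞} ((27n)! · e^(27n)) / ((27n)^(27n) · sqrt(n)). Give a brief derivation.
lim = sqrt(2π·27)

Stirling: (27n)! ~ sqrt(2π·27n) · (27n/e)^(27n). Hence
  (27n)! · e^(27n) / (27n)^(27n) ~ sqrt(2π·27n).
Dividing by sqrt(n): sqrt(2π·27n) / sqrt(n) = sqrt(2π·27) · n^((1−1)/2), so the limit is sqrt(2π·27).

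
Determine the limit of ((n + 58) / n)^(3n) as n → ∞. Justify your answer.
lim = e^174

Rewrite as (1 + 58/n)^(3n). By the standard limit (1 + x/n)^n → e^x, we have (1 + 58/n)^n → e^58, and raising to the 3rd power gives e^174.
More precisely, ln[(1 + 58/n)^(3n)] = 3n · ln(1 + 58/n) = 3n · (58/n + O(1/n^2)) = 174 + O(1/n) → 174.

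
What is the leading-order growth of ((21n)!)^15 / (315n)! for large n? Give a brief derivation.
((21n)!)^15/(315n)! ~ ((2π·21n)^(14/2) / sqrt(15)) · 15^(−15·21n)  →  0

Write N = 21n. Stirling: N! ~ sqrt(2π N)(N/e)^N and (15N)! ~ sqrt(2π·15N)·(15N/e)^(15N).
  (N!)^15/(15N)! ~ (2π N)^(15/2) (N/e)^(15N) / [sqrt(2π·15N) (15N/e)^(15N)]
     = (2π N)^(15/2) / sqrt(2π·15N) · (N/(15N))^(15N)
     = (2π N)^((15−1)/2) / sqrt(15) · 15^(−15N).
Since 15^15 > 1, the factor 15^(−15N) decays exponentially, so the ratio → 0. Substituting N = 21n gives the stated form.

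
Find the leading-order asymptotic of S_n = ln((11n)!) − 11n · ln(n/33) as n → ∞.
S_n ~ 11n · (ln 363 − 1) + O(ln n)

Stirling: ln((11n)!) = 11n ln(11n) − 11n + O(ln n).
  S_n = 11n ln(11n) − 11n − 11n ln(n/33) + O(ln n)
      = 11n ln(11n) − 11n ln n + 11n ln 33 − 11n + O(ln n)
      = 11n ln 11 + 11n ln 33 − 11n + O(ln n)
      = 11n (ln 363 − 1) + O(ln n).
Numerically ln(363) − 1 ≈ 4.8944.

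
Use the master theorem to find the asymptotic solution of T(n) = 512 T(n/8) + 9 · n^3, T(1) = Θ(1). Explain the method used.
T(n) = Θ(n^3 log n)

log_8 512 = 3, and f(n) = 9 · n^3 = Θ(n^(log_8 512)). This is Case 2 of the master theorem: T(n) = Θ(f(n) · log n) = Θ(n^3 log n).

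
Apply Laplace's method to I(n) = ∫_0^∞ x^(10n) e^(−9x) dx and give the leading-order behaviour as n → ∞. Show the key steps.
I(n) ~ (sqrt(2π·10n) / 9) · (10n/(9e))^(10n)

Write the integrand as exp(10n ln x − 9x) and set f(x) = 10n ln x − 9x. Then f'(x) = 10n/x − 9 = 0 at x* = 10n/9, and f''(x*) = −10n/x*^2 = −9^2/(10n). Laplace's method (interior maximum) gives
  I(n) ~ e^(f(x*)) · sqrt(2π / |f''(x*)|)
        = exp(10n ln(10n/9) − 10n) · sqrt(2π · 10n / 9^2)
        = (10n/9)^(10n) e^(−10n) · sqrt(2π·10n) / 9
        = (sqrt(2π·10n) / 9) · (10n/(9e))^(10n).
This matches Γ(10n+1)/9^(10n+1) with Stirling applied to Γ.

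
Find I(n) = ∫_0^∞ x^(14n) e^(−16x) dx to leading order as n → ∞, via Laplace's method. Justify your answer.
I(n) ~ (sqrt(2π·14n) / 16) · (14n/(16e))^(14n)

Write the integrand as exp(14n ln x − 16x) and set f(x) = 14n ln x − 16x. Then f'(x) = 14n/x − 16 = 0 at x* = 14n/16, and f''(x*) = −14n/x*^2 = −16^2/(14n). Laplace's method (interior maximum) gives
  I(n) ~ e^(f(x*)) · sqrt(2π / |f''(x*)|)
        = exp(14n ln(14n/16) − 14n) · sqrt(2π · 14n / 16^2)
        = (14n/16)^(14n) e^(−14n) · sqrt(2π·14n) / 16
        = (sqrt(2π·14n) / 16) · (14n/(16e))^(14n).
This matches Γ(14n+1)/16^(14n+1) with Stirling applied to Γ.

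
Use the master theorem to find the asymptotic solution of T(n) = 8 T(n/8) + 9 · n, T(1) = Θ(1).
T(n) = Θ(n log n)

log_8 8 = 1, and f(n) = 9 · n = Θ(n^(log_8 8)). This is Case 2 of the master theorem: T(n) = Θ(f(n) · log n) = Θ(n log n).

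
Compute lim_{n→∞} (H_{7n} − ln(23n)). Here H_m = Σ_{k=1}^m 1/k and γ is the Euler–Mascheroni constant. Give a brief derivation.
lim = ln(7/23) + γ

By Euler-Maclaurin, H_m = ln m + γ + O(1/m). So
  H_{7n} − ln(23n) = ln(7n) + γ − ln(23n) + O(1/n)
                       = ln(7/23) + γ + O(1/n).
Hence the limit is ln(7/23) + γ.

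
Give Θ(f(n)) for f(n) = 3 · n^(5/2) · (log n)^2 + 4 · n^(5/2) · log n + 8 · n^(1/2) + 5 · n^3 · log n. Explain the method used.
f(n) ∈ Θ(n^3 · log n)

Compare the terms by growth order. For large n, n^a · (log n)^b dominates n^a' · (log n)^b' iff a > a', or (a = a' and b > b'). Ranking the 4 terms shows the dominant one is 5 · n^3 · log n. Hence f(n) ∈ Θ(n^3 · log n).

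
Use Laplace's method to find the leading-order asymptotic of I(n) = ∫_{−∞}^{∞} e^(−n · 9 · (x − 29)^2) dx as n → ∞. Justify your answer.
I(n) = sqrt(π/(9n))

Here φ(x) = 9 · (x − 29)^2 has its unique minimum at x* = 29 with φ(x*) = 0 and φ''(x*) = 18. Laplace's method gives
  I(n) ~ e^(−n φ(x*)) · sqrt(2π / (n · φ''(x*))) = sqrt(2π / (18n)) = sqrt(π/(9n)).
This is exact: substituting u = (x − 29)·sqrt(9n) gives I(n) = (1/sqrt(9n)) ∫_{−∞}^{∞} e^(−u^2) du = sqrt(π/(9n)).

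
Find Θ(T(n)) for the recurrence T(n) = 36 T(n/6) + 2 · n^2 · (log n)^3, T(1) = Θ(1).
T(n) = Θ(n^2 · (log n)^4)

Here log_6 36 = 2 and f(n) = 2 · n^2 · (log n)^3 = Θ(n^(log_6 36) · (log n)^3). This is the extended Case 2 of the master theorem (f matches the critical exponent up to log factors), giving T(n) = Θ(n^(log_6 36) · (log n)^(3+1)) = Θ(n^2 · (log n)^4).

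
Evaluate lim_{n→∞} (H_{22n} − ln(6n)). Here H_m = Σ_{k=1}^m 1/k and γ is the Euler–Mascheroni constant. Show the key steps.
lim = ln(11/3) + γ

By Euler-Maclaurin, H_m = ln m + γ + O(1/m). So
  H_{22n} − ln(6n) = ln(22n) + γ − ln(6n) + O(1/n)
                       = ln(22/6) + γ + O(1/n).
Hence the limit is ln(22/6) + γ (= ln(11/3)).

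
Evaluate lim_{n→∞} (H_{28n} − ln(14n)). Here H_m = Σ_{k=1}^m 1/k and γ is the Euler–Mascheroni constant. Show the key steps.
lim = ln 2 + γ

By Euler-Maclaurin, H_m = ln m + γ + O(1/m). So
  H_{28n} − ln(14n) = ln(28n) + γ − ln(14n) + O(1/n)
                       = ln(28/14) + γ + O(1/n).
Hence the limit is ln(28/14) + γ (= ln 2).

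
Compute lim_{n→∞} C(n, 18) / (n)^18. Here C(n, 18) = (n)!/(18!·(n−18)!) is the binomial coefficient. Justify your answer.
lim = 1/18! = 1/6402373705728000

With N = n → ∞: C(N, 18) / N^18 = [N(N−1)…(N−17)] / (18! · N^18) = (1/18!) · 1 · (1 − 1/n) · … · (1 − 17/n). Each factor → 1 as N → ∞, so the limit is 1/18! = 1/6402373705728000.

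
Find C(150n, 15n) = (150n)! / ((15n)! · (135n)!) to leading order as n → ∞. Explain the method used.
C(150n, 15n) ~ (10000000000/387420489)^(15n) · sqrt(5/(9π·15n))

Write N = 15n. Apply Stirling to each factorial:
  (10N)! ~ sqrt(2π·10N) · (10N/e)^(10N),
  N! ~ sqrt(2π N) · (N/e)^N,
  (9N)! ~ sqrt(2π·9N) · (9N/e)^(9N).
The exponential factors combine to (10N)^(10N) / (N^N · (9N)^(9N)) = 10^(10N)/9^(9N) = (10^10/9^9)^N = (10000000000/387420489)^N.
The square-root prefactors combine to sqrt(2π·10N) / (sqrt(2π N)·sqrt(2π·9N)) = sqrt(10 / (2π·9·N)) = sqrt(5/(9π·15n)).
Substituting N = 15n: C(150n, 15n) ~ (10000000000/387420489)^(15n) · sqrt(5/(9π·15n)).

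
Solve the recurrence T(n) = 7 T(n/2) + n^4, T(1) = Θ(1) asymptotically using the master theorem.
T(n) = Θ(n^4)

log_2 7 ≈ 2.807. f(n) = n^4 dominates n^(log_2 7) since 4 > 2.807, and the regularity condition a·f(n/b) = 7·(n/2)^4 = (7/16)·n^4 ≤ c·f(n) holds with c = 7/16 ≈ 0.438 < 1. So this is Case 3: T(n) = Θ(f(n)) = Θ(n^4).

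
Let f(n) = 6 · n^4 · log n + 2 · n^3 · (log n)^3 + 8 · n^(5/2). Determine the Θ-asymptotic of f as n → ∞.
f(n) ∈ Θ(n^4 · log n)

Compare the terms by growth order. For large n, n^a · (log n)^b dominates n^a' · (log n)^b' iff a > a', or (a = a' and b > b'). Ranking the 3 terms shows the dominant one is 6 · n^4 · log n. Hence f(n) ∈ Θ(n^4 · log n).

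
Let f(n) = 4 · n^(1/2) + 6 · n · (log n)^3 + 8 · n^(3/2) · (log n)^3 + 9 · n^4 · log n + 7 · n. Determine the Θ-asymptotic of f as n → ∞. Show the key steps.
f(n) ∈ Θ(n^4 · log n)

Compare the terms by growth order. For large n, n^a · (log n)^b dominates n^a' · (log n)^b' iff a > a', or (a = a' and b > b'). Ranking the 5 terms shows the dominant one is 9 · n^4 · log n. Hence f(n) ∈ Θ(n^4 · log n).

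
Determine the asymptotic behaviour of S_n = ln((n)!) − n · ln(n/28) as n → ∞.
S_n ~ n · (ln 28 − 1) + O(ln n)

Stirling: ln((n)!) = n ln(n) − n + O(ln n).
  S_n = n ln(n) − n − n ln(n/28) + O(ln n)
      = n ln(n) − n ln n + n ln 28 − n + O(ln n)
      = n ln 28 − n + O(ln n)
      = n (ln 28 − 1) + O(ln n).
Numerically ln(28) − 1 ≈ 2.3322.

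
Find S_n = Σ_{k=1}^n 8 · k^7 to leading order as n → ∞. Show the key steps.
S_n ~ n^8

By integral comparison (Euler-Maclaurin), Σ_{k=1}^n 8 · k^7 = 8 · ∫_0^n x^7 dx + O(n^7) = 8 · n^8/8 = n^8 + O(n^7). (Equivalently, Faulhaber's formula gives the same leading term.)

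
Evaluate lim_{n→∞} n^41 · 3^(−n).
lim = 0

Exponentials with base > 1 dominate every fixed polynomial: for any fixed c, n^c / 3^n → 0 as n → ∞ (e.g. by the ratio test, or by writing 3^n = e^(n ln 3) and noting e^(n ln 3) / n^c → ∞). Hence n^41 · 3^(−n) = n^41 / 3^n → 0.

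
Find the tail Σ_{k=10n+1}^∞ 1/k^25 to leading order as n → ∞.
Σ_{k>10n} 1/k^25 ~ 1/(24 · (10n)^24)

Compare to the integral: ∫_{10n}^∞ x^(−25) dx = [−x^(−24)/24]_{10n}^∞ = 1/((25−1)·(10n)^24). Euler-Maclaurin then gives
  Σ_{k>10n} 1/k^25 = ∫_{10n}^∞ dx/x^25 − 1/(2·(10n)^25) + O(1/(10n)^26).
(Equivalently this is ζ(25) − Σ_{k≤10n} 1/k^25.)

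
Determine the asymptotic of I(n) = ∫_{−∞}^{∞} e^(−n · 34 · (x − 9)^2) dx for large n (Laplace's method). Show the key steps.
I(n) = sqrt(π/(34n))

Here φ(x) = 34 · (x − 9)^2 has its unique minimum at x* = 9 with φ(x*) = 0 and φ''(x*) = 68. Laplace's method gives
  I(n) ~ e^(−n φ(x*)) · sqrt(2π / (n · φ''(x*))) = sqrt(2π / (68n)) = sqrt(π/(34n)).
This is exact: substituting u = (x − 9)·sqrt(34n) gives I(n) = (1/sqrt(34n)) ∫_{−∞}^{∞} e^(−u^2) du = sqrt(π/(34n)).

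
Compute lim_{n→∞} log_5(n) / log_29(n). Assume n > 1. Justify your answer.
lim = ln(29) / ln(5) = log_5(29)

Change of base: log_5(n) = ln n / ln 5 and log_29(n) = ln n / ln 29. The ratio is (ln n / ln 5) · (ln 29 / ln n) = ln 29 / ln 5, a constant independent of n. So the limit is ln 29 / ln 5 = log_5(29).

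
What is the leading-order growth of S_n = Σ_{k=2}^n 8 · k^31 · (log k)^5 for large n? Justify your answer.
S_n ~ n^32 · (log n)^5 / 4

By integral comparison, S_n = ∫_1^n 8 · x^31 · (log x)^5 dx + O(n^31 · (log n)^5). For the integral, the leading term of ∫_1^n x^31 (log x)^5 dx is n^32/32 · (log n)^5 (by repeated integration by parts; each step lowers the log-exponent and produces a relatively O(1/log n) correction). Hence S_n ~ n^32 · (log n)^5 / 4.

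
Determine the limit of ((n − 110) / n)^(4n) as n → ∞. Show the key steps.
lim = e^(−440)

Rewrite as (1 − 110/n)^(4n). By the standard limit (1 + x/n)^n → e^x, we have (1 − 110/n)^n → e^(−110), and raising to the 4th power gives e^(−440).
More precisely, ln[(1 − 110/n)^(4n)] = 4n · ln(1 − 110/n) = 4n · (-110/n + O(1/n^2)) = -440 + O(1/n) → -440.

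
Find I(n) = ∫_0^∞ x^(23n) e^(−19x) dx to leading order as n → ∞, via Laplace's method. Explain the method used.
I(n) ~ (sqrt(2π·23n) / 19) · (23n/(19e))^(23n)

Write the integrand as exp(23n ln x − 19x) and set f(x) = 23n ln x − 19x. Then f'(x) = 23n/x − 19 = 0 at x* = 23n/19, and f''(x*) = −23n/x*^2 = −19^2/(23n). Laplace's method (interior maximum) gives
  I(n) ~ e^(f(x*)) · sqrt(2π / |f''(x*)|)
        = exp(23n ln(23n/19) − 23n) · sqrt(2π · 23n / 19^2)
        = (23n/19)^(23n) e^(−23n) · sqrt(2π·23n) / 19
        = (sqrt(2π·23n) / 19) · (23n/(19e))^(23n).
This matches Γ(23n+1)/19^(23n+1) with Stirling applied to Γ.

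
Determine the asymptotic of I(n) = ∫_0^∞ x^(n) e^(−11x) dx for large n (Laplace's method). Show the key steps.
I(n) ~ (sqrt(2π·n) / 11) · (n/(11e))^(n)

Write the integrand as exp(n ln x − 11x) and set f(x) = n ln x − 11x. Then f'(x) = n/x − 11 = 0 at x* = n/11, and f''(x*) = −n/x*^2 = −11^2/(n). Laplace's method (interior maximum) gives
  I(n) ~ e^(f(x*)) · sqrt(2π / |f''(x*)|)
        = exp(n ln(n/11) − n) · sqrt(2π · n / 11^2)
        = (n/11)^(n) e^(−n) · sqrt(2π·n) / 11
        = (sqrt(2π·n) / 11) · (n/(11e))^(n).
This matches Γ(n+1)/11^(n+1) with Stirling applied to Γ.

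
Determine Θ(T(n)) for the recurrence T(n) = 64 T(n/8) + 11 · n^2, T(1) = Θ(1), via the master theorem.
T(n) = Θ(n^2 log n)

log_8 64 = 2, and f(n) = 11 · n^2 = Θ(n^(log_8 64)). This is Case 2 of the master theorem: T(n) = Θ(f(n) · log n) = Θ(n^2 log n).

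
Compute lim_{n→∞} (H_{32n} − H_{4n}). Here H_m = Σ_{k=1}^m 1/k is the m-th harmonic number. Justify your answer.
lim = ln(32/4) = ln 8

Euler-Maclaurin gives H_m = ln m + γ + 1/(2m) + O(1/m^2). The γ and O(1/m) terms cancel in the difference:
  H_{32n} − H_{4n} = ln(32n) − ln(4n) + O(1/n) = ln(32/4) + O(1/n).
Hence the limit is ln(32/4) = ln 8.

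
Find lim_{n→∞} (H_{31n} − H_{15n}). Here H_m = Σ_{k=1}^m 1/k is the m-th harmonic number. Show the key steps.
lim = ln(31/15)

Euler-Maclaurin gives H_m = ln m + γ + 1/(2m) + O(1/m^2). The γ and O(1/m) terms cancel in the difference:
  H_{31n} − H_{15n} = ln(31n) − ln(15n) + O(1/n) = ln(31/15) + O(1/n).
Hence the limit is ln(31/15).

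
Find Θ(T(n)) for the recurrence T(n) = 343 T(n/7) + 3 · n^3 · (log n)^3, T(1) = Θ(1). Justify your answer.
T(n) = Θ(n^3 · (log n)^4)

Here log_7 343 = 3 and f(n) = 3 · n^3 · (log n)^3 = Θ(n^(log_7 343) · (log n)^3). This is the extended Case 2 of the master theorem (f matches the critical exponent up to log factors), giving T(n) = Θ(n^(log_7 343) · (log n)^(3+1)) = Θ(n^3 · (log n)^4).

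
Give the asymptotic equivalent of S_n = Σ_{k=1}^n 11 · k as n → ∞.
S_n ~ 11 · n^2 / 2

By integral comparison (Euler-Maclaurin), Σ_{k=1}^n 11 · k = 11 · ∫_0^n x^1 dx + O(n) = 11 · n^2/2 + O(n). (Equivalently, Faulhaber's formula gives the same leading term.)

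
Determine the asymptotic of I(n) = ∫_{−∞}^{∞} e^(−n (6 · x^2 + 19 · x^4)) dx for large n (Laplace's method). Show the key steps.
I(n) ~ sqrt(π/(6n))

φ(x) = 6 · x^2 + 19 · x^4 has its unique global minimum at x* = 0 (since φ'(x) = 12x + 76x^3 = 0 only at x = 0 for real x with both coefficients positive, and φ → ∞ as |x| → ∞). At x* = 0, φ(0) = 0 and φ''(0) = 12. Laplace's method then gives
  I(n) ~ sqrt(2π / (n · φ''(0))) · e^(−n φ(0)) = sqrt(2π / (12n)) = sqrt(π/(6n)).
The 19 · x^4 term contributes only at subleading order (an O(1/n) relative correction).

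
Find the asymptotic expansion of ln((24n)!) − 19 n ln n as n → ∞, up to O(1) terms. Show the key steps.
ln((24n)!) − 19 n ln n = 5 n ln n + 24(ln 24 − 1) n + (1/2) ln(2π·24n) + O(1/n)

Stirling: ln((24n)!) = 24n ln(24n) − 24n + (1/2) ln(2π·24n) + O(1/n).
Expand 24n ln(24n) = 24n (ln n + ln 24) = 24n ln n + 24n ln 24.
Subtract 19n ln n: leading term is (24 − 19) n ln n = 5 n ln n. The next term is 24n ln 24 − 24n = 24(ln 24 − 1) n. Then the (1/2) ln(2π·24n) correction.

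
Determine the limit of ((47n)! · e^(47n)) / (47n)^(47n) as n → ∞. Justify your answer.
lim = ∞

Stirling: (47n)! ~ sqrt(2π·47n) · (47n/e)^(47n). Hence
  (47n)! · e^(47n) / (47n)^(47n) ~ sqrt(2π·47n) = sqrt(2π·47) · sqrt(n) → ∞.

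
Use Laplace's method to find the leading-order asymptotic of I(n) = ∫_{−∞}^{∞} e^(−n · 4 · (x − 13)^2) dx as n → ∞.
I(n) = sqrt(π/(4n))

Here φ(x) = 4 · (x − 13)^2 has its unique minimum at x* = 13 with φ(x*) = 0 and φ''(x*) = 8. Laplace's method gives
  I(n) ~ e^(−n φ(x*)) · sqrt(2π / (n · φ''(x*))) = sqrt(2π / (8n)) = sqrt(π/(4n)).
This is exact: substituting u = (x − 13)·sqrt(4n) gives I(n) = (1/sqrt(4n)) ∫_{−∞}^{∞} e^(−u^2) du = sqrt(π/(4n)).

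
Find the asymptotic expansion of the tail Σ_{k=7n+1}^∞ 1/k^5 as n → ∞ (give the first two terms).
Σ_{k>7n} 1/k^5 = 1/(4 · (7n)^4) − 1/(2 · (7n)^5) + O(1/(7n)^6)

Compare to the integral: ∫_{7n}^∞ x^(−5) dx = [−x^(−4)/4]_{7n}^∞ = 1/((5−1)·(7n)^4). The Euler-Maclaurin correction adds −f(7n)/2 = −1/(2·(7n)^5). Euler-Maclaurin then gives
  Σ_{k>7n} 1/k^5 = ∫_{7n}^∞ dx/x^5 − 1/(2·(7n)^5) + O(1/(7n)^6).
(Equivalently this is ζ(5) − Σ_{k≤7n} 1/k^5.)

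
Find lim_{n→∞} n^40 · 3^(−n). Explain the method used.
lim = 0

Exponentials with base > 1 dominate every fixed polynomial: for any fixed c, n^c / 3^n → 0 as n → ∞ (e.g. by the ratio test, or by writing 3^n = e^(n ln 3) and noting e^(n ln 3) / n^c → ∞). Hence n^40 · 3^(−n) = n^40 / 3^n → 0.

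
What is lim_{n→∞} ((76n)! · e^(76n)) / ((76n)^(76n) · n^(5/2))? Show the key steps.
lim = 0

Stirling: (76n)! ~ sqrt(2π·76n) · (76n/e)^(76n). Hence
  (76n)! · e^(76n) / (76n)^(76n) ~ sqrt(2π·76n).
Dividing by n^(5/2): sqrt(2π·76n) / n^(5/2) = sqrt(2π·76) · n^((1−5)/2), so the expression behaves like sqrt(2π·76) · n^((1−5)/2) → 0.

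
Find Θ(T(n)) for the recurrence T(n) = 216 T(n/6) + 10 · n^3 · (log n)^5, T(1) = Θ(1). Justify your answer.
T(n) = Θ(n^3 · (log n)^6)

Here log_6 216 = 3 and f(n) = 10 · n^3 · (log n)^5 = Θ(n^(log_6 216) · (log n)^5). This is the extended Case 2 of the master theorem (f matches the critical exponent up to log factors), giving T(n) = Θ(n^(log_6 216) · (log n)^(5+1)) = Θ(n^3 · (log n)^6).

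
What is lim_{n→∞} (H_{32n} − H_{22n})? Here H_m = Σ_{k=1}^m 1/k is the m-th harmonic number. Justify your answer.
lim = ln(32/22) = ln(16/11)

Euler-Maclaurin gives H_m = ln m + γ + 1/(2m) + O(1/m^2). The γ and O(1/m) terms cancel in the difference:
  H_{32n} − H_{22n} = ln(32n) − ln(22n) + O(1/n) = ln(32/22) + O(1/n).
Hence the limit is ln(32/22) = ln(16/11).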